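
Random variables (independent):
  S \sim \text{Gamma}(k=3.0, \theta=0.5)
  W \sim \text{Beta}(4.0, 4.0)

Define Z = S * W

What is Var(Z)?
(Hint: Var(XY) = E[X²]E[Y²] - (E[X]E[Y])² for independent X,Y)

Var(XY) = E[X²]E[Y²] - (E[X]E[Y])²
E[S] = 1.5, Var(S) = 0.75
E[W] = 0.5, Var(W) = 0.027777778
E[S²] = 0.75 + 1.5² = 3
E[W²] = 0.027777778 + 0.5² = 0.27777778
Var(Z) = 3*0.27777778 - (1.5*0.5)²
= 0.83333333 - 0.5625 = 0.27083333

0.27083333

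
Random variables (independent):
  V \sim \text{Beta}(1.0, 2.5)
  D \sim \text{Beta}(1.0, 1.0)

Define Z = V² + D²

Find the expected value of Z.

E[Z] = E[V²] + E[D²]
E[V²] = Var(V) + E[V]² = 0.045351474 + 0.081632653 = 0.12698413
E[D²] = Var(D) + E[D]² = 0.083333333 + 0.25 = 0.33333333
E[Z] = 0.12698413 + 0.33333333 = 0.46031746

0.46031746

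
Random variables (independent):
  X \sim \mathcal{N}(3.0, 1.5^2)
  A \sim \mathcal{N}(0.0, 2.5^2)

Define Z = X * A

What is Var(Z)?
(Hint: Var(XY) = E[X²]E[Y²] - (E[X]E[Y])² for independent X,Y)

Var(XY) = E[X²]E[Y²] - (E[X]E[Y])²
E[X] = 3, Var(X) = 2.25
E[A] = 0, Var(A) = 6.25
E[X²] = 2.25 + 3² = 11.25
E[A²] = 6.25 + 0² = 6.25
Var(Z) = 11.25*6.25 - (3*0)²
= 70.3125 - 0 = 70.3125

70.3125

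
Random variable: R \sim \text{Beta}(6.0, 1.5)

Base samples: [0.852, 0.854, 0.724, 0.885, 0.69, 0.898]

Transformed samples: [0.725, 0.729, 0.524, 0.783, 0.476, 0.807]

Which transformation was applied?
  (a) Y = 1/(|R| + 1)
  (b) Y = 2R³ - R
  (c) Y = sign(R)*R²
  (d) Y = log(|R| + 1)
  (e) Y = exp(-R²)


Checking option (c) Y = sign(R)*R²:
  R = 0.852 -> Y = 0.725 ✓
  R = 0.854 -> Y = 0.729 ✓
  R = 0.724 -> Y = 0.524 ✓
All samples match this transformation.

(c) sign(R)*R²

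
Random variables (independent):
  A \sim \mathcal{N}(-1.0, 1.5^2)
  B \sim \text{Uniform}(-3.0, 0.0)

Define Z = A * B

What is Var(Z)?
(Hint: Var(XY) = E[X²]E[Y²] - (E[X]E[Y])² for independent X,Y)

Var(XY) = E[X²]E[Y²] - (E[X]E[Y])²
E[A] = -1, Var(A) = 2.25
E[B] = -1.5, Var(B) = 0.75
E[A²] = 2.25 + (-1)² = 3.25
E[B²] = 0.75 + (-1.5)² = 3
Var(Z) = 3.25*3 - (-1*(-1.5))²
= 9.75 - 2.25 = 7.5

7.5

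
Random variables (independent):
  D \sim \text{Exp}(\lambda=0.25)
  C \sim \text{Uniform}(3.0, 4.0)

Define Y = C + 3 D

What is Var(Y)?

For independent RVs: Var(aX + bY) = a²Var(X) + b²Var(Y)
Var(D) = 16
Var(C) = 0.083333333
Var(Y) = 3²*16 + 1²*0.083333333
= 9*16 + 1*0.083333333 = 144.08333

144.08333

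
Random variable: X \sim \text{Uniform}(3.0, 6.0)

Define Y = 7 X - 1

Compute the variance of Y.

For Y = aX + b: Var(Y) = a² * Var(X)
Var(X) = (6 - 3)^2/12 = 0.75
Var(Y) = 7² * 0.75 = 49 * 0.75 = 36.75

36.75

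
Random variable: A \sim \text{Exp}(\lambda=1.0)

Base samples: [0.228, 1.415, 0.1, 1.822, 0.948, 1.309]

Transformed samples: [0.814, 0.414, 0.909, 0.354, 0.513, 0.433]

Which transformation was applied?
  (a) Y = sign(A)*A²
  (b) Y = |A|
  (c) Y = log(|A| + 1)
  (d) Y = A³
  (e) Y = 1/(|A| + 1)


Checking option (e) Y = 1/(|A| + 1):
  A = 0.228 -> Y = 0.814 ✓
  A = 1.415 -> Y = 0.414 ✓
  A = 0.1 -> Y = 0.909 ✓
All samples match this transformation.

(e) 1/(|A| + 1)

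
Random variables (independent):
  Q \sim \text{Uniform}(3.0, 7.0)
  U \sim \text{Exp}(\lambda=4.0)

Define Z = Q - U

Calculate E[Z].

E[Z] = 1*E[Q] - 1*E[U]
E[Q] = 5
E[U] = 0.25
E[Z] = 1*5 - 1*0.25 = 4.75

4.75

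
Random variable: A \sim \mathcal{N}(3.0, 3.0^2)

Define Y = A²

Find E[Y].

Using E[X²] = Var(X) + (E[X])²:
E[A] = 3
Var(A) = 3.0^2 = 9
E[A²] = 9 + 3² = 9 + 9 = 18

18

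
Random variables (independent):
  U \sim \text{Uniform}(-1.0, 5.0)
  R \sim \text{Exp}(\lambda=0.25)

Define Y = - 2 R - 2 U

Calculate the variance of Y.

For independent RVs: Var(aX + bY) = a²Var(X) + b²Var(Y)
Var(U) = 3
Var(R) = 16
Var(Y) = (-2)²*3 + (-2)²*16
= 4*3 + 4*16 = 76

76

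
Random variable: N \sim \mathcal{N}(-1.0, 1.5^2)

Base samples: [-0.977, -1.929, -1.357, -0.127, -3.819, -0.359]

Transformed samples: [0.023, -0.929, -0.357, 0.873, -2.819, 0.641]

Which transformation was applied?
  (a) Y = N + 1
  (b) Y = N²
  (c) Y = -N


Checking option (a) Y = N + 1:
  N = -0.977 -> Y = 0.023 ✓
  N = -1.929 -> Y = -0.929 ✓
  N = -1.357 -> Y = -0.357 ✓
All samples match this transformation.

(a) N + 1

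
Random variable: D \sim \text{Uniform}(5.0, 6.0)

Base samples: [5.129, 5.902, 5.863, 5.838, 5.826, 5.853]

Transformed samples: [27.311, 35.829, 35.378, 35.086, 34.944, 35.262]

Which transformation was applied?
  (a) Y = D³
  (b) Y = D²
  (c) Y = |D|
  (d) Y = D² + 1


Checking option (d) Y = D² + 1:
  D = 5.129 -> Y = 27.311 ✓
  D = 5.902 -> Y = 35.829 ✓
  D = 5.863 -> Y = 35.378 ✓
All samples match this transformation.

(d) D² + 1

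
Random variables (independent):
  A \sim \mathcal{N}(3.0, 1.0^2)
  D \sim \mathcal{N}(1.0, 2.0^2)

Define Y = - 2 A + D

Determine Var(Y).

For independent RVs: Var(aX + bY) = a²Var(X) + b²Var(Y)
Var(A) = 1
Var(D) = 4
Var(Y) = (-2)²*1 + 1²*4
= 4*1 + 1*4 = 8

8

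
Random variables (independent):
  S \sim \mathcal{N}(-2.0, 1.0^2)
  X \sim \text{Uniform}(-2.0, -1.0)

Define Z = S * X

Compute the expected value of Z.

For independent RVs: E[XY] = E[X]*E[Y]
E[S] = -2
E[X] = -1.5
E[Z] = -2 * (-1.5) = 3

3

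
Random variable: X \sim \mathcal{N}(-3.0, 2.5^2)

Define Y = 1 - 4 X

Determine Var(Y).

For Y = aX + b: Var(Y) = a² * Var(X)
Var(X) = 2.5^2 = 6.25
Var(Y) = (-4)² * 6.25 = 16 * 6.25 = 100

100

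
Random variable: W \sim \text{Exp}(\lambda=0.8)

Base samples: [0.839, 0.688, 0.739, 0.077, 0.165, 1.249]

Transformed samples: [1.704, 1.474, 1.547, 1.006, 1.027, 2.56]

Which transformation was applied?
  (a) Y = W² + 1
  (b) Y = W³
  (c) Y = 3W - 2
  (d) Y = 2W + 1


Checking option (a) Y = W² + 1:
  W = 0.839 -> Y = 1.704 ✓
  W = 0.688 -> Y = 1.474 ✓
  W = 0.739 -> Y = 1.547 ✓
All samples match this transformation.

(a) W² + 1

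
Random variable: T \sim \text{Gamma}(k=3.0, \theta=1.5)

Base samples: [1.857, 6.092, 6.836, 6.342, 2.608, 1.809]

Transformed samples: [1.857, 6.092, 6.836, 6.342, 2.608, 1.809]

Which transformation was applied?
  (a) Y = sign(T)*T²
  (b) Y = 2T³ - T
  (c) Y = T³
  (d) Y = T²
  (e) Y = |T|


Checking option (e) Y = |T|:
  T = 1.857 -> Y = 1.857 ✓
  T = 6.092 -> Y = 6.092 ✓
  T = 6.836 -> Y = 6.836 ✓
All samples match this transformation.

(e) |T|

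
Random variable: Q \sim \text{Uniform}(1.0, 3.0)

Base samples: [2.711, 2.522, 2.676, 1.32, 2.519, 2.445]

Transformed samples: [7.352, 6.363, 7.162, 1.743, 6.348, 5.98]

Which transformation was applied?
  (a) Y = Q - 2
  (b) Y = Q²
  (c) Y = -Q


Checking option (b) Y = Q²:
  Q = 2.711 -> Y = 7.352 ✓
  Q = 2.522 -> Y = 6.363 ✓
  Q = 2.676 -> Y = 7.162 ✓
All samples match this transformation.

(b) Q²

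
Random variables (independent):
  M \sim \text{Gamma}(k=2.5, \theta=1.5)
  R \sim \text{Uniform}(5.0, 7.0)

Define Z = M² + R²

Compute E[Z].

E[Z] = E[M²] + E[R²]
E[M²] = Var(M) + E[M]² = 5.625 + 14.0625 = 19.6875
E[R²] = Var(R) + E[R]² = 0.33333333 + 36 = 36.333333
E[Z] = 19.6875 + 36.333333 = 56.020833

56.020833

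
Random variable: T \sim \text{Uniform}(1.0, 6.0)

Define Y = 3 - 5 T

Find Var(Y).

For Y = aT + b: Var(Y) = a² * Var(T)
Var(T) = (6 - 1)^2/12 = 2.0833333
Var(Y) = (-5)² * 2.0833333 = 25 * 2.0833333 = 52.083333

52.083333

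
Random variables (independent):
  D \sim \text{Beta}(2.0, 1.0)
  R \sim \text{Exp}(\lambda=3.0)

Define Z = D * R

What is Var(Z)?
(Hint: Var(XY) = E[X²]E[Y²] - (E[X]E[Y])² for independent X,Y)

Var(XY) = E[X²]E[Y²] - (E[X]E[Y])²
E[D] = 0.66666667, Var(D) = 0.055555556
E[R] = 0.33333333, Var(R) = 0.11111111
E[D²] = 0.055555556 + 0.66666667² = 0.5
E[R²] = 0.11111111 + 0.33333333² = 0.22222222
Var(Z) = 0.5*0.22222222 - (0.66666667*0.33333333)²
= 0.11111111 - 0.049382716 = 0.061728395

0.061728395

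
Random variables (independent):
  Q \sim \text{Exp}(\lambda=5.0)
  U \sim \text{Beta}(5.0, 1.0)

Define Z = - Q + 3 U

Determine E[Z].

E[Z] = -1*E[Q] + 3*E[U]
E[Q] = 0.2
E[U] = 0.83333333
E[Z] = -1*0.2 + 3*0.83333333 = 2.3

2.3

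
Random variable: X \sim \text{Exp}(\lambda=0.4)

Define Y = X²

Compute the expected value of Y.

Using E[X²] = Var(X) + (E[X])²:
E[X] = 2.5
Var(X) = 1/0.4^2 = 6.25
E[X²] = 6.25 + 2.5² = 6.25 + 6.25 = 12.5

12.5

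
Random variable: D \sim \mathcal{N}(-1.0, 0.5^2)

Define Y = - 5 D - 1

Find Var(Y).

For Y = aD + b: Var(Y) = a² * Var(D)
Var(D) = 0.5^2 = 0.25
Var(Y) = (-5)² * 0.25 = 25 * 0.25 = 6.25

6.25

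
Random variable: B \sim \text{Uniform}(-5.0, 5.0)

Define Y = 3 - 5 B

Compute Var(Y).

For Y = aB + b: Var(Y) = a² * Var(B)
Var(B) = (5 + 5)^2/12 = 8.3333333
Var(Y) = (-5)² * 8.3333333 = 25 * 8.3333333 = 208.33333

208.33333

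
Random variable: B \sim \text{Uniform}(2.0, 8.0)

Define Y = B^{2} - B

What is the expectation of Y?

E[Y] = 1*E[B²] - 1*E[B]
E[B] = 5
E[B²] = Var(B) + (E[B])² = 3 + 25 = 28
E[Y] = 1*28 - 1*5 = 23

23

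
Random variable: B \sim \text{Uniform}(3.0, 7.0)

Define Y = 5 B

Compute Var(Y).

For Y = aB + b: Var(Y) = a² * Var(B)
Var(B) = (7 - 3)^2/12 = 1.3333333
Var(Y) = 5² * 1.3333333 = 25 * 1.3333333 = 33.333333

33.333333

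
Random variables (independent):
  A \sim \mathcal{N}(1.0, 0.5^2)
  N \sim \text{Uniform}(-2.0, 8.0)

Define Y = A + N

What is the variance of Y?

For independent RVs: Var(aX + bY) = a²Var(X) + b²Var(Y)
Var(A) = 0.25
Var(N) = 8.3333333
Var(Y) = 1²*0.25 + 1²*8.3333333
= 1*0.25 + 1*8.3333333 = 8.5833333

8.5833333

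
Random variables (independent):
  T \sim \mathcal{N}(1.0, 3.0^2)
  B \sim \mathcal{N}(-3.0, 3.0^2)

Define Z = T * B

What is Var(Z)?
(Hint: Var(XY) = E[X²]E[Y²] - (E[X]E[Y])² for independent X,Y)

Var(XY) = E[X²]E[Y²] - (E[X]E[Y])²
E[T] = 1, Var(T) = 9
E[B] = -3, Var(B) = 9
E[T²] = 9 + 1² = 10
E[B²] = 9 + (-3)² = 18
Var(Z) = 10*18 - (1*(-3))²
= 180 - 9 = 171

171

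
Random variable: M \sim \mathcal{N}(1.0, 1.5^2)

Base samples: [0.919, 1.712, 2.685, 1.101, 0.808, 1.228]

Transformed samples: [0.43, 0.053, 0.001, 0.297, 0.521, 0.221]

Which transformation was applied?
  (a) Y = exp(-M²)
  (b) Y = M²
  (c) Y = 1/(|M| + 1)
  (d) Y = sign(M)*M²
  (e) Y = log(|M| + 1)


Checking option (a) Y = exp(-M²):
  M = 0.919 -> Y = 0.43 ✓
  M = 1.712 -> Y = 0.053 ✓
  M = 2.685 -> Y = 0.001 ✓
All samples match this transformation.

(a) exp(-M²)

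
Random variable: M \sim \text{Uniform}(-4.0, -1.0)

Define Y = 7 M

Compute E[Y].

For Y = 7M:
E[Y] = 7 * E[M]
E[M] = (-4 - 1)/2 = -2.5
E[Y] = 7 * (-2.5) = -17.5

-17.5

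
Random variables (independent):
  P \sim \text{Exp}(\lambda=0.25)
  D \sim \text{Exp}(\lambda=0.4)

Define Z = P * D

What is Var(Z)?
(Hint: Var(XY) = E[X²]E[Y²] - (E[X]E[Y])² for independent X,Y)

Var(XY) = E[X²]E[Y²] - (E[X]E[Y])²
E[P] = 4, Var(P) = 16
E[D] = 2.5, Var(D) = 6.25
E[P²] = 16 + 4² = 32
E[D²] = 6.25 + 2.5² = 12.5
Var(Z) = 32*12.5 - (4*2.5)²
= 400 - 100 = 300

300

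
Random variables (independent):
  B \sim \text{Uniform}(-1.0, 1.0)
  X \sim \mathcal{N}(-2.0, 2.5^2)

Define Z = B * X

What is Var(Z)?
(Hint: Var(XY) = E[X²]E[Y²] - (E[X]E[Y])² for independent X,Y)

Var(XY) = E[X²]E[Y²] - (E[X]E[Y])²
E[B] = 0, Var(B) = 0.33333333
E[X] = -2, Var(X) = 6.25
E[B²] = 0.33333333 + 0² = 0.33333333
E[X²] = 6.25 + (-2)² = 10.25
Var(Z) = 0.33333333*10.25 - (0*(-2))²
= 3.4166667 - 0 = 3.4166667

3.4166667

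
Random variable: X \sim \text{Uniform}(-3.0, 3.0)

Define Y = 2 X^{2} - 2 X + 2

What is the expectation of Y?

E[Y] = 2*E[X²] - 2*E[X] + 2
E[X] = 0
E[X²] = Var(X) + (E[X])² = 3 + 0 = 3
E[Y] = 2*3 - 2*0 + 2 = 8

8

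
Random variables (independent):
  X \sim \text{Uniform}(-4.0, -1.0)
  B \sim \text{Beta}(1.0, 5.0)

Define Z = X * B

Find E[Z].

For independent RVs: E[XY] = E[X]*E[Y]
E[X] = -2.5
E[B] = 0.16666667
E[Z] = -2.5 * 0.16666667 = -0.41666667

-0.41666667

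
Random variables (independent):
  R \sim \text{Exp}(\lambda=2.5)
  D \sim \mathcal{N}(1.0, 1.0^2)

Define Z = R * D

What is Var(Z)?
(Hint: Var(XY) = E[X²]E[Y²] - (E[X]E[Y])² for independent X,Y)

Var(XY) = E[X²]E[Y²] - (E[X]E[Y])²
E[R] = 0.4, Var(R) = 0.16
E[D] = 1, Var(D) = 1
E[R²] = 0.16 + 0.4² = 0.32
E[D²] = 1 + 1² = 2
Var(Z) = 0.32*2 - (0.4*1)²
= 0.64 - 0.16 = 0.48

0.48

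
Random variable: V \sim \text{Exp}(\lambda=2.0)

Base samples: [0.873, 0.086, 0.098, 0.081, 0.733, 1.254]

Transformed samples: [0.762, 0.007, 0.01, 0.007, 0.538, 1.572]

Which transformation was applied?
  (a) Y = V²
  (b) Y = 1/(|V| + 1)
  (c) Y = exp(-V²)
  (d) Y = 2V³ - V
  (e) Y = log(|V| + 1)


Checking option (a) Y = V²:
  V = 0.873 -> Y = 0.762 ✓
  V = 0.086 -> Y = 0.007 ✓
  V = 0.098 -> Y = 0.01 ✓
All samples match this transformation.

(a) V²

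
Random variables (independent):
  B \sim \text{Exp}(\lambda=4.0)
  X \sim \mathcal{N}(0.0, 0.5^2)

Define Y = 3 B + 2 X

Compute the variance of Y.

For independent RVs: Var(aX + bY) = a²Var(X) + b²Var(Y)
Var(B) = 0.0625
Var(X) = 0.25
Var(Y) = 3²*0.0625 + 2²*0.25
= 9*0.0625 + 4*0.25 = 1.5625

1.5625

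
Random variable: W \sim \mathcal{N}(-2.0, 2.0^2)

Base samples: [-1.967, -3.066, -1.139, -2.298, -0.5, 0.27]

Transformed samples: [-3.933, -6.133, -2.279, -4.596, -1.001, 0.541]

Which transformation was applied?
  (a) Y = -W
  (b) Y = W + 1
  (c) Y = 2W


Checking option (c) Y = 2W:
  W = -1.967 -> Y = -3.933 ✓
  W = -3.066 -> Y = -6.133 ✓
  W = -1.139 -> Y = -2.279 ✓
All samples match this transformation.

(c) 2W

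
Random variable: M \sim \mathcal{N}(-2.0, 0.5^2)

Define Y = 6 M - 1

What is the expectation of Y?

For Y = 6M - 1:
E[Y] = 6 * E[M] - 1
E[M] = -2.0 = -2
E[Y] = 6 * (-2) - 1 = -13

-13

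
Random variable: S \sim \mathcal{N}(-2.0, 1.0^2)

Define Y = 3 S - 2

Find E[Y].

For Y = 3S - 2:
E[Y] = 3 * E[S] - 2
E[S] = -2.0 = -2
E[Y] = 3 * (-2) - 2 = -8

-8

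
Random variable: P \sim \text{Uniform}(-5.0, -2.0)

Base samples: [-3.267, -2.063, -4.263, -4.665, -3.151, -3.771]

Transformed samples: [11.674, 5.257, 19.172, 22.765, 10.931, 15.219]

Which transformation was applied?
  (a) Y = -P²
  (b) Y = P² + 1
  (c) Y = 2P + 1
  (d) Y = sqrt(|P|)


Checking option (b) Y = P² + 1:
  P = -3.267 -> Y = 11.674 ✓
  P = -2.063 -> Y = 5.257 ✓
  P = -4.263 -> Y = 19.172 ✓
All samples match this transformation.

(b) P² + 1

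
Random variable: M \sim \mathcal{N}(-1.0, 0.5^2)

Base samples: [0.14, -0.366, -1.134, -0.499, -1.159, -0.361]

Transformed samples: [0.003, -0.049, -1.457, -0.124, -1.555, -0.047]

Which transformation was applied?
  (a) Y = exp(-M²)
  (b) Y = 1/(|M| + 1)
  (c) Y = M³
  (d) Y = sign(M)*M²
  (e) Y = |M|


Checking option (c) Y = M³:
  M = 0.14 -> Y = 0.003 ✓
  M = -0.366 -> Y = -0.049 ✓
  M = -1.134 -> Y = -1.457 ✓
All samples match this transformation.

(c) M³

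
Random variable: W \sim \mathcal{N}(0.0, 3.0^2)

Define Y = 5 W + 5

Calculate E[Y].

For Y = 5W + 5:
E[Y] = 5 * E[W] + 5
E[W] = 0.0 = 0
E[Y] = 5 * 0 + 5 = 5

5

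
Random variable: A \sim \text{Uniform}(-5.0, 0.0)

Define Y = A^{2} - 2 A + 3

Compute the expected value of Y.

E[Y] = 1*E[A²] - 2*E[A] + 3
E[A] = -2.5
E[A²] = Var(A) + (E[A])² = 2.0833333 + 6.25 = 8.3333333
E[Y] = 1*8.3333333 - 2*(-2.5) + 3 = 16.333333

16.333333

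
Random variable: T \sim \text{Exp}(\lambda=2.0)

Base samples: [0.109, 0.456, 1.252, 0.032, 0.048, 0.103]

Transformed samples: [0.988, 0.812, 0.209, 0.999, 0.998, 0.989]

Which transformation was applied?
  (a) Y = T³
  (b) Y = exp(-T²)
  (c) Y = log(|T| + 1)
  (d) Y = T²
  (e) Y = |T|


Checking option (b) Y = exp(-T²):
  T = 0.109 -> Y = 0.988 ✓
  T = 0.456 -> Y = 0.812 ✓
  T = 1.252 -> Y = 0.209 ✓
All samples match this transformation.

(b) exp(-T²)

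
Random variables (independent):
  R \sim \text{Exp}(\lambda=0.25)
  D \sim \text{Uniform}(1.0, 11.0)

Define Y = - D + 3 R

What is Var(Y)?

For independent RVs: Var(aX + bY) = a²Var(X) + b²Var(Y)
Var(R) = 16
Var(D) = 8.3333333
Var(Y) = 3²*16 + (-1)²*8.3333333
= 9*16 + 1*8.3333333 = 152.33333

152.33333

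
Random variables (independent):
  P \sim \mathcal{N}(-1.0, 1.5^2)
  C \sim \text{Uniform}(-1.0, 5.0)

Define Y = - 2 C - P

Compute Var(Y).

For independent RVs: Var(aX + bY) = a²Var(X) + b²Var(Y)
Var(P) = 2.25
Var(C) = 3
Var(Y) = (-1)²*2.25 + (-2)²*3
= 1*2.25 + 4*3 = 14.25

14.25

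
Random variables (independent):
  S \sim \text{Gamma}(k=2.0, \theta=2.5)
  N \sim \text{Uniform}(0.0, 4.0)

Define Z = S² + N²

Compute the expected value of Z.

E[Z] = E[S²] + E[N²]
E[S²] = Var(S) + E[S]² = 12.5 + 25 = 37.5
E[N²] = Var(N) + E[N]² = 1.3333333 + 4 = 5.3333333
E[Z] = 37.5 + 5.3333333 = 42.833333

42.833333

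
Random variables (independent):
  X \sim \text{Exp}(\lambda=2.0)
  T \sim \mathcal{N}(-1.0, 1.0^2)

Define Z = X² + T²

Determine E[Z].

E[Z] = E[X²] + E[T²]
E[X²] = Var(X) + E[X]² = 0.25 + 0.25 = 0.5
E[T²] = Var(T) + E[T]² = 1 + 1 = 2
E[Z] = 0.5 + 2 = 2.5

2.5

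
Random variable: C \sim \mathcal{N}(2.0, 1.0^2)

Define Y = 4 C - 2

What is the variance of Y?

For Y = aC + b: Var(Y) = a² * Var(C)
Var(C) = 1.0^2 = 1
Var(Y) = 4² * 1 = 16 * 1 = 16

16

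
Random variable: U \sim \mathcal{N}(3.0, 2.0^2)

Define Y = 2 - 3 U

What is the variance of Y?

For Y = aU + b: Var(Y) = a² * Var(U)
Var(U) = 2.0^2 = 4
Var(Y) = (-3)² * 4 = 9 * 4 = 36

36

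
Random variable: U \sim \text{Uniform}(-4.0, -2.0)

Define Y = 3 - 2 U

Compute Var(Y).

For Y = aU + b: Var(Y) = a² * Var(U)
Var(U) = (-2 + 4)^2/12 = 0.33333333
Var(Y) = (-2)² * 0.33333333 = 4 * 0.33333333 = 1.3333333

1.3333333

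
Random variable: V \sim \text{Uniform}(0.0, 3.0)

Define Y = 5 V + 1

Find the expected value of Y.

For Y = 5V + 1:
E[Y] = 5 * E[V] + 1
E[V] = (0 + 3)/2 = 1.5
E[Y] = 5 * 1.5 + 1 = 8.5

8.5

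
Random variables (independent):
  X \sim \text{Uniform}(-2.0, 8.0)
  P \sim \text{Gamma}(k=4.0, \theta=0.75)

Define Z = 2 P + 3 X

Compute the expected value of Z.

E[Z] = 3*E[X] + 2*E[P]
E[X] = 3
E[P] = 3
E[Z] = 3*3 + 2*3 = 15

15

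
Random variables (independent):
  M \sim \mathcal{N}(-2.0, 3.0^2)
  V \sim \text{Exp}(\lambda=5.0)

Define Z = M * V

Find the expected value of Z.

For independent RVs: E[XY] = E[X]*E[Y]
E[M] = -2
E[V] = 0.2
E[Z] = -2 * 0.2 = -0.4

-0.4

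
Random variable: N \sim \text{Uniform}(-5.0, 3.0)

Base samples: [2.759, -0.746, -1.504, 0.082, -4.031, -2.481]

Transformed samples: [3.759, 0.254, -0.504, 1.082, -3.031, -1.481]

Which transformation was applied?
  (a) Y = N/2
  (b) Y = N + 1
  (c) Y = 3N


Checking option (b) Y = N + 1:
  N = 2.759 -> Y = 3.759 ✓
  N = -0.746 -> Y = 0.254 ✓
  N = -1.504 -> Y = -0.504 ✓
All samples match this transformation.

(b) N + 1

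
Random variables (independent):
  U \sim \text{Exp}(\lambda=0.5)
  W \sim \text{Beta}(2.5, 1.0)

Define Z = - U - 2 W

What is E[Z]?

E[Z] = -1*E[U] - 2*E[W]
E[U] = 2
E[W] = 0.71428571
E[Z] = -1*2 - 2*0.71428571 = -3.4285714

-3.4285714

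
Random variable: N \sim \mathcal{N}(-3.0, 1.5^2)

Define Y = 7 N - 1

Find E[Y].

For Y = 7N - 1:
E[Y] = 7 * E[N] - 1
E[N] = -3.0 = -3
E[Y] = 7 * (-3) - 1 = -22

-22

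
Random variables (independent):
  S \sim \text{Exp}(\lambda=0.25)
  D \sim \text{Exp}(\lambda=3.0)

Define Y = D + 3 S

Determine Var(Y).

For independent RVs: Var(aX + bY) = a²Var(X) + b²Var(Y)
Var(S) = 16
Var(D) = 0.11111111
Var(Y) = 3²*16 + 1²*0.11111111
= 9*16 + 1*0.11111111 = 144.11111

144.11111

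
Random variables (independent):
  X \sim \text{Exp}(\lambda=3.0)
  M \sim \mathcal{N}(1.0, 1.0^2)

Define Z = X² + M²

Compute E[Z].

E[Z] = E[X²] + E[M²]
E[X²] = Var(X) + E[X]² = 0.11111111 + 0.11111111 = 0.22222222
E[M²] = Var(M) + E[M]² = 1 + 1 = 2
E[Z] = 0.22222222 + 2 = 2.2222222

2.2222222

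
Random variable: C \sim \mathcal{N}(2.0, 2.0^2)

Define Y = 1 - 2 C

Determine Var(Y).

For Y = aC + b: Var(Y) = a² * Var(C)
Var(C) = 2.0^2 = 4
Var(Y) = (-2)² * 4 = 4 * 4 = 16

16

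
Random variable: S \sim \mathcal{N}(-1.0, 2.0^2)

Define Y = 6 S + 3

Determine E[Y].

For Y = 6S + 3:
E[Y] = 6 * E[S] + 3
E[S] = -1.0 = -1
E[Y] = 6 * (-1) + 3 = -3

-3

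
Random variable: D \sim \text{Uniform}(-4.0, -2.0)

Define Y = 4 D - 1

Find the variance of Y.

For Y = aD + b: Var(Y) = a² * Var(D)
Var(D) = (-2 + 4)^2/12 = 0.33333333
Var(Y) = 4² * 0.33333333 = 16 * 0.33333333 = 5.3333333

5.3333333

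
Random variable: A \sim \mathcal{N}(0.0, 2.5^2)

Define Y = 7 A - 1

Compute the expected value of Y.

For Y = 7A - 1:
E[Y] = 7 * E[A] - 1
E[A] = 0.0 = 0
E[Y] = 7 * 0 - 1 = -1

-1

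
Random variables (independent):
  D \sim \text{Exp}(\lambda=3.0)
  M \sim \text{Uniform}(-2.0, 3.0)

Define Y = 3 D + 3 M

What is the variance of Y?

For independent RVs: Var(aX + bY) = a²Var(X) + b²Var(Y)
Var(D) = 0.11111111
Var(M) = 2.0833333
Var(Y) = 3²*0.11111111 + 3²*2.0833333
= 9*0.11111111 + 9*2.0833333 = 19.75

19.75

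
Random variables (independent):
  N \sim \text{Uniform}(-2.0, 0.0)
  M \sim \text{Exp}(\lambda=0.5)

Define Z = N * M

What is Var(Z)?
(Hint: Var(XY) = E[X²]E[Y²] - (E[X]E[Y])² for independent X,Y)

Var(XY) = E[X²]E[Y²] - (E[X]E[Y])²
E[N] = -1, Var(N) = 0.33333333
E[M] = 2, Var(M) = 4
E[N²] = 0.33333333 + (-1)² = 1.3333333
E[M²] = 4 + 2² = 8
Var(Z) = 1.3333333*8 - (-1*2)²
= 10.666667 - 4 = 6.6666667

6.6666667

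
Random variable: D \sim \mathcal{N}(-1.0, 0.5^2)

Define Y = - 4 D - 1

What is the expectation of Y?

For Y = -4D - 1:
E[Y] = -4 * E[D] - 1
E[D] = -1.0 = -1
E[Y] = -4 * (-1) - 1 = 3

3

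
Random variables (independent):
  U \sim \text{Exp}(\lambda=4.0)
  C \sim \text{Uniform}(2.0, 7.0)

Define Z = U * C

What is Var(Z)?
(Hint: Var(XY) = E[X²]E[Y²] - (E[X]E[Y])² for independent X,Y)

Var(XY) = E[X²]E[Y²] - (E[X]E[Y])²
E[U] = 0.25, Var(U) = 0.0625
E[C] = 4.5, Var(C) = 2.0833333
E[U²] = 0.0625 + 0.25² = 0.125
E[C²] = 2.0833333 + 4.5² = 22.333333
Var(Z) = 0.125*22.333333 - (0.25*4.5)²
= 2.7916667 - 1.265625 = 1.5260417

1.5260417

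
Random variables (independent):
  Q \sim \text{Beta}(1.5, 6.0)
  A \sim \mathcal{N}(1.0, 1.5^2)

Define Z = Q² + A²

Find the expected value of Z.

E[Z] = E[Q²] + E[A²]
E[Q²] = Var(Q) + E[Q]² = 0.018823529 + 0.04 = 0.058823529
E[A²] = Var(A) + E[A]² = 2.25 + 1 = 3.25
E[Z] = 0.058823529 + 3.25 = 3.3088235

3.3088235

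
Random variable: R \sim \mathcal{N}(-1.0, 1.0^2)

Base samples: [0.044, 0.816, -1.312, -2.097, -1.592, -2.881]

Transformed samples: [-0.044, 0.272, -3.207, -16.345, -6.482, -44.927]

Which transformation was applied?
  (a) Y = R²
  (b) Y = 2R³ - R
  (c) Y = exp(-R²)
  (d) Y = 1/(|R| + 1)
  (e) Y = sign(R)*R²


Checking option (b) Y = 2R³ - R:
  R = 0.044 -> Y = -0.044 ✓
  R = 0.816 -> Y = 0.272 ✓
  R = -1.312 -> Y = -3.207 ✓
All samples match this transformation.

(b) 2R³ - R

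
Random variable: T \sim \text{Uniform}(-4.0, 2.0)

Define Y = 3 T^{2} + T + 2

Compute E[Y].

E[Y] = 3*E[T²] + 1*E[T] + 2
E[T] = -1
E[T²] = Var(T) + (E[T])² = 3 + 1 = 4
E[Y] = 3*4 + 1*(-1) + 2 = 13

13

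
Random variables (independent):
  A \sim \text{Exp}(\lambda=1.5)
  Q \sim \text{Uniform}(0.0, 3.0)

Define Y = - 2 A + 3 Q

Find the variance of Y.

For independent RVs: Var(aX + bY) = a²Var(X) + b²Var(Y)
Var(A) = 0.44444444
Var(Q) = 0.75
Var(Y) = (-2)²*0.44444444 + 3²*0.75
= 4*0.44444444 + 9*0.75 = 8.5277778

8.5277778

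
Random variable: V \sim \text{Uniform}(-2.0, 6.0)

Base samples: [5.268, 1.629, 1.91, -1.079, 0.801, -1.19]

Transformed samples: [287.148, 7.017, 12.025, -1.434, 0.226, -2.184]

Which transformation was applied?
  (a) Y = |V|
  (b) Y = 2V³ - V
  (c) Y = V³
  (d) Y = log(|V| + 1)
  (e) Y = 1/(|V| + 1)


Checking option (b) Y = 2V³ - V:
  V = 5.268 -> Y = 287.148 ✓
  V = 1.629 -> Y = 7.017 ✓
  V = 1.91 -> Y = 12.025 ✓
All samples match this transformation.

(b) 2V³ - V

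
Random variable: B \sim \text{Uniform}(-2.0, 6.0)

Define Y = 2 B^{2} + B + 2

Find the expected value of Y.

E[Y] = 2*E[B²] + 1*E[B] + 2
E[B] = 2
E[B²] = Var(B) + (E[B])² = 5.3333333 + 4 = 9.3333333
E[Y] = 2*9.3333333 + 1*2 + 2 = 22.666667

22.666667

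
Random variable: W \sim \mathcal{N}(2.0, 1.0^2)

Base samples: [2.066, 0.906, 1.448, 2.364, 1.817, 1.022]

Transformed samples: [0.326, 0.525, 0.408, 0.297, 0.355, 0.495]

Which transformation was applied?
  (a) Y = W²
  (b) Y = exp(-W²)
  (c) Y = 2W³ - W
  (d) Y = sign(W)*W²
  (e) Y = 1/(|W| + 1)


Checking option (e) Y = 1/(|W| + 1):
  W = 2.066 -> Y = 0.326 ✓
  W = 0.906 -> Y = 0.525 ✓
  W = 1.448 -> Y = 0.408 ✓
All samples match this transformation.

(e) 1/(|W| + 1)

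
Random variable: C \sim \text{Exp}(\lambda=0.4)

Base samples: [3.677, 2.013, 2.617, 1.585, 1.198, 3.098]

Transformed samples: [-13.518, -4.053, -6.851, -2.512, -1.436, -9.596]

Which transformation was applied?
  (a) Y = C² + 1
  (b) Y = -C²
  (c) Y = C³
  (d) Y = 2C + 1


Checking option (b) Y = -C²:
  C = 3.677 -> Y = -13.518 ✓
  C = 2.013 -> Y = -4.053 ✓
  C = 2.617 -> Y = -6.851 ✓
All samples match this transformation.

(b) -C²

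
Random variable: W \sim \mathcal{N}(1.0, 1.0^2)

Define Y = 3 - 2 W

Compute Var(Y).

For Y = aW + b: Var(Y) = a² * Var(W)
Var(W) = 1.0^2 = 1
Var(Y) = (-2)² * 1 = 4 * 1 = 4

4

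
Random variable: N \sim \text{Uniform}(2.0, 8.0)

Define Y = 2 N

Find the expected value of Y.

For Y = 2N:
E[Y] = 2 * E[N]
E[N] = (2 + 8)/2 = 5
E[Y] = 2 * 5 = 10

10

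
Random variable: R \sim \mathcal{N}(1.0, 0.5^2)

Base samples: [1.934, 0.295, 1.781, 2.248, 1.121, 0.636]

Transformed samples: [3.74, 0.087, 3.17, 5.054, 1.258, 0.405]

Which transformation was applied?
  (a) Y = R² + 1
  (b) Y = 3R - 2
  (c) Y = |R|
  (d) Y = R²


Checking option (d) Y = R²:
  R = 1.934 -> Y = 3.74 ✓
  R = 0.295 -> Y = 0.087 ✓
  R = 1.781 -> Y = 3.17 ✓
All samples match this transformation.

(d) R²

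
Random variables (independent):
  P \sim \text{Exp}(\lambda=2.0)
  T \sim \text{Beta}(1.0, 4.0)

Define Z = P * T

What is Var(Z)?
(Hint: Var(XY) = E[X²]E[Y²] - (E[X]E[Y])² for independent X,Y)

Var(XY) = E[X²]E[Y²] - (E[X]E[Y])²
E[P] = 0.5, Var(P) = 0.25
E[T] = 0.2, Var(T) = 0.026666667
E[P²] = 0.25 + 0.5² = 0.5
E[T²] = 0.026666667 + 0.2² = 0.066666667
Var(Z) = 0.5*0.066666667 - (0.5*0.2)²
= 0.033333333 - 0.01 = 0.023333333

0.023333333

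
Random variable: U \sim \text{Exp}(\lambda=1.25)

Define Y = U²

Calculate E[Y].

Using E[X²] = Var(X) + (E[X])²:
E[U] = 0.8
Var(U) = 1/1.25^2 = 0.64
E[U²] = 0.64 + 0.8² = 0.64 + 0.64 = 1.28

1.28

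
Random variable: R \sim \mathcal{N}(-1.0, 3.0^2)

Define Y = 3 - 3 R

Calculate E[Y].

For Y = -3R + 3:
E[Y] = -3 * E[R] + 3
E[R] = -1.0 = -1
E[Y] = -3 * (-1) + 3 = 6

6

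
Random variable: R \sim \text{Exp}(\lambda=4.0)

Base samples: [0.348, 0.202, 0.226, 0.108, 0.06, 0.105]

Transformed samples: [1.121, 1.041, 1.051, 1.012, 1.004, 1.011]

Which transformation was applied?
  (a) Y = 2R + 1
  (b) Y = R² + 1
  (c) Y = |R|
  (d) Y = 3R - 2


Checking option (b) Y = R² + 1:
  R = 0.348 -> Y = 1.121 ✓
  R = 0.202 -> Y = 1.041 ✓
  R = 0.226 -> Y = 1.051 ✓
All samples match this transformation.

(b) R² + 1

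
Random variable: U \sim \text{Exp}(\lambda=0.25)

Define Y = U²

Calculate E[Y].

E[U²] = Var(U) + (E[U])² = 16 + 16 = 32

32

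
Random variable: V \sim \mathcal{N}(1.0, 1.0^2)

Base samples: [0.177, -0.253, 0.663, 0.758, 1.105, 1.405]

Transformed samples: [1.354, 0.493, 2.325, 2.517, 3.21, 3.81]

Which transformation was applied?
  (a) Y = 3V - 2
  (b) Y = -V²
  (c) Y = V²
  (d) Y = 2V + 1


Checking option (d) Y = 2V + 1:
  V = 0.177 -> Y = 1.354 ✓
  V = -0.253 -> Y = 0.493 ✓
  V = 0.663 -> Y = 2.325 ✓
All samples match this transformation.

(d) 2V + 1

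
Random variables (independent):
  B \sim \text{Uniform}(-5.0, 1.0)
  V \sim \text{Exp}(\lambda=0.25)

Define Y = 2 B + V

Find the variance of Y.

For independent RVs: Var(aX + bY) = a²Var(X) + b²Var(Y)
Var(B) = 3
Var(V) = 16
Var(Y) = 2²*3 + 1²*16
= 4*3 + 1*16 = 28

28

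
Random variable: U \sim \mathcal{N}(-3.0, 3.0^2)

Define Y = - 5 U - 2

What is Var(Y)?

For Y = aU + b: Var(Y) = a² * Var(U)
Var(U) = 3.0^2 = 9
Var(Y) = (-5)² * 9 = 25 * 9 = 225

225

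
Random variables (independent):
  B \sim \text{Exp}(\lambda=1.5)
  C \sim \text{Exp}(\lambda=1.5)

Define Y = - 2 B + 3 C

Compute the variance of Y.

For independent RVs: Var(aX + bY) = a²Var(X) + b²Var(Y)
Var(B) = 0.44444444
Var(C) = 0.44444444
Var(Y) = (-2)²*0.44444444 + 3²*0.44444444
= 4*0.44444444 + 9*0.44444444 = 5.7777778

5.7777778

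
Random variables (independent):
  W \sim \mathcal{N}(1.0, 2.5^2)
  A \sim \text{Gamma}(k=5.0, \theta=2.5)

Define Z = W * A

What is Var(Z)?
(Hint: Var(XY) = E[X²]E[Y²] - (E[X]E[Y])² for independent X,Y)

Var(XY) = E[X²]E[Y²] - (E[X]E[Y])²
E[W] = 1, Var(W) = 6.25
E[A] = 12.5, Var(A) = 31.25
E[W²] = 6.25 + 1² = 7.25
E[A²] = 31.25 + 12.5² = 187.5
Var(Z) = 7.25*187.5 - (1*12.5)²
= 1359.375 - 156.25 = 1203.125

1203.125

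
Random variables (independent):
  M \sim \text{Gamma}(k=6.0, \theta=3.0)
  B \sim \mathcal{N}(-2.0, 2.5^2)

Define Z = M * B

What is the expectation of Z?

For independent RVs: E[XY] = E[X]*E[Y]
E[M] = 18
E[B] = -2
E[Z] = 18 * (-2) = -36

-36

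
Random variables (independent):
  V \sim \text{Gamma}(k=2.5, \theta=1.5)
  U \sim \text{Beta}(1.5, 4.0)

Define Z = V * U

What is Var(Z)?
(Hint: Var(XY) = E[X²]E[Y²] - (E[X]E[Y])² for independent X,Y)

Var(XY) = E[X²]E[Y²] - (E[X]E[Y])²
E[V] = 3.75, Var(V) = 5.625
E[U] = 0.27272727, Var(U) = 0.03051494
E[V²] = 5.625 + 3.75² = 19.6875
E[U²] = 0.03051494 + 0.27272727² = 0.1048951
Var(Z) = 19.6875*0.1048951 - (3.75*0.27272727)²
= 2.0651224 - 1.0459711 = 1.0191513

1.0191513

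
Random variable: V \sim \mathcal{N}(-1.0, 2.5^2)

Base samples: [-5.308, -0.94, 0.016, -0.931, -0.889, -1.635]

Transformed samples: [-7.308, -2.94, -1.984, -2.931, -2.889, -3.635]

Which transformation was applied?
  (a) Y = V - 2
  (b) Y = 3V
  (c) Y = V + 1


Checking option (a) Y = V - 2:
  V = -5.308 -> Y = -7.308 ✓
  V = -0.94 -> Y = -2.94 ✓
  V = 0.016 -> Y = -1.984 ✓
All samples match this transformation.

(a) V - 2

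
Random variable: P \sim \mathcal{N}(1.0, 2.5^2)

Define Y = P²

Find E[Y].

Using E[X²] = Var(X) + (E[X])²:
E[P] = 1
Var(P) = 2.5^2 = 6.25
E[P²] = 6.25 + 1² = 6.25 + 1 = 7.25

7.25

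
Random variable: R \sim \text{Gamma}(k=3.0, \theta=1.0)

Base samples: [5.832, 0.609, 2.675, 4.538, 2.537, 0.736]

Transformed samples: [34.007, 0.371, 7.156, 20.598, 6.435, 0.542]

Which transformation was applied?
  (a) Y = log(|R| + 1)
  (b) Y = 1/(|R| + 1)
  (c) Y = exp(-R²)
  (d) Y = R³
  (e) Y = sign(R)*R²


Checking option (e) Y = sign(R)*R²:
  R = 5.832 -> Y = 34.007 ✓
  R = 0.609 -> Y = 0.371 ✓
  R = 2.675 -> Y = 7.156 ✓
All samples match this transformation.

(e) sign(R)*R²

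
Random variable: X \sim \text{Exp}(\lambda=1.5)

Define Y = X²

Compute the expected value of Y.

Using E[X²] = Var(X) + (E[X])²:
E[X] = 0.66666667
Var(X) = 1/1.5^2 = 0.44444444
E[X²] = 0.44444444 + 0.66666667² = 0.44444444 + 0.44444444 = 0.88888889

0.88888889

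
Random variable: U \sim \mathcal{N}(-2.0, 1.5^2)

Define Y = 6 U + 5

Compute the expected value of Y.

For Y = 6U + 5:
E[Y] = 6 * E[U] + 5
E[U] = -2.0 = -2
E[Y] = 6 * (-2) + 5 = -7

-7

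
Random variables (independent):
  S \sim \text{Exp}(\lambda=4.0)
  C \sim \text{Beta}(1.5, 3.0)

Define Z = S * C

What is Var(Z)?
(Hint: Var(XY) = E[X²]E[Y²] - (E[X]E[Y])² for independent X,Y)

Var(XY) = E[X²]E[Y²] - (E[X]E[Y])²
E[S] = 0.25, Var(S) = 0.0625
E[C] = 0.33333333, Var(C) = 0.04040404
E[S²] = 0.0625 + 0.25² = 0.125
E[C²] = 0.04040404 + 0.33333333² = 0.15151515
Var(Z) = 0.125*0.15151515 - (0.25*0.33333333)²
= 0.018939394 - 0.0069444444 = 0.011994949

0.011994949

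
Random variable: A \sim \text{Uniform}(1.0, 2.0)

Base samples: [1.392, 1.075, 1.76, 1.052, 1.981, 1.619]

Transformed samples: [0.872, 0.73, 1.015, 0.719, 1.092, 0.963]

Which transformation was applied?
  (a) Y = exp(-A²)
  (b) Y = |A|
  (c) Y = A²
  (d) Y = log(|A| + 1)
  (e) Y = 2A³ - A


Checking option (d) Y = log(|A| + 1):
  A = 1.392 -> Y = 0.872 ✓
  A = 1.075 -> Y = 0.73 ✓
  A = 1.76 -> Y = 1.015 ✓
All samples match this transformation.

(d) log(|A| + 1)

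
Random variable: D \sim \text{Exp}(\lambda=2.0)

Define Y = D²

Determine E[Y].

E[D²] = Var(D) + (E[D])² = 0.25 + 0.25 = 0.5

0.5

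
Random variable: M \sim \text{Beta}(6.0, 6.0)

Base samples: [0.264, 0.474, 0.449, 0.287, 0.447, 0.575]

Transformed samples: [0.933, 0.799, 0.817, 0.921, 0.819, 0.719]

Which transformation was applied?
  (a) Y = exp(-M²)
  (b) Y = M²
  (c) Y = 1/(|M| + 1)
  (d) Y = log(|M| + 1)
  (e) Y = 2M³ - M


Checking option (a) Y = exp(-M²):
  M = 0.264 -> Y = 0.933 ✓
  M = 0.474 -> Y = 0.799 ✓
  M = 0.449 -> Y = 0.817 ✓
All samples match this transformation.

(a) exp(-M²)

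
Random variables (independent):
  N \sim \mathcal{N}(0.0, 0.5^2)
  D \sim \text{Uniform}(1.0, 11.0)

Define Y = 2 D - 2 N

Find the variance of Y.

For independent RVs: Var(aX + bY) = a²Var(X) + b²Var(Y)
Var(N) = 0.25
Var(D) = 8.3333333
Var(Y) = (-2)²*0.25 + 2²*8.3333333
= 4*0.25 + 4*8.3333333 = 34.333333

34.333333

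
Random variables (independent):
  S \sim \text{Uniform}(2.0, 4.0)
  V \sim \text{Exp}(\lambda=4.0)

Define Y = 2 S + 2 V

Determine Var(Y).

For independent RVs: Var(aX + bY) = a²Var(X) + b²Var(Y)
Var(S) = 0.33333333
Var(V) = 0.0625
Var(Y) = 2²*0.33333333 + 2²*0.0625
= 4*0.33333333 + 4*0.0625 = 1.5833333

1.5833333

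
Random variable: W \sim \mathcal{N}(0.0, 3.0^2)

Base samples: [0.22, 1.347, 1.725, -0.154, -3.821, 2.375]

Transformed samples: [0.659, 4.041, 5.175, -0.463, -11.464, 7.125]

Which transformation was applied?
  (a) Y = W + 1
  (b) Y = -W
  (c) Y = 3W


Checking option (c) Y = 3W:
  W = 0.22 -> Y = 0.659 ✓
  W = 1.347 -> Y = 4.041 ✓
  W = 1.725 -> Y = 5.175 ✓
All samples match this transformation.

(c) 3W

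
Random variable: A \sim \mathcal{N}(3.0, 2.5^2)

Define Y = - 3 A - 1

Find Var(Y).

For Y = aA + b: Var(Y) = a² * Var(A)
Var(A) = 2.5^2 = 6.25
Var(Y) = (-3)² * 6.25 = 9 * 6.25 = 56.25

56.25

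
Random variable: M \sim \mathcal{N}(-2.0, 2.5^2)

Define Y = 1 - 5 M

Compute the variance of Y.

For Y = aM + b: Var(Y) = a² * Var(M)
Var(M) = 2.5^2 = 6.25
Var(Y) = (-5)² * 6.25 = 25 * 6.25 = 156.25

156.25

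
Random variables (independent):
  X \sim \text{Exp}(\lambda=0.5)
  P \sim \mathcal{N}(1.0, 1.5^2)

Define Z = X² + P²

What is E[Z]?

E[Z] = E[X²] + E[P²]
E[X²] = Var(X) + E[X]² = 4 + 4 = 8
E[P²] = Var(P) + E[P]² = 2.25 + 1 = 3.25
E[Z] = 8 + 3.25 = 11.25

11.25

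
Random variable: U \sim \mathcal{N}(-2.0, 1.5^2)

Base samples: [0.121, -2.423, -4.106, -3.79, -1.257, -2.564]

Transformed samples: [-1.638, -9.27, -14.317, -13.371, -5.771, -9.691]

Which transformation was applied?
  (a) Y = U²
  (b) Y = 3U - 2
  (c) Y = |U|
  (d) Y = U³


Checking option (b) Y = 3U - 2:
  U = 0.121 -> Y = -1.638 ✓
  U = -2.423 -> Y = -9.27 ✓
  U = -4.106 -> Y = -14.317 ✓
All samples match this transformation.

(b) 3U - 2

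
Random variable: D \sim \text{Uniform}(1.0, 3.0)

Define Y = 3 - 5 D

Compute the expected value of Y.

For Y = -5D + 3:
E[Y] = -5 * E[D] + 3
E[D] = (1 + 3)/2 = 2
E[Y] = -5 * 2 + 3 = -7

-7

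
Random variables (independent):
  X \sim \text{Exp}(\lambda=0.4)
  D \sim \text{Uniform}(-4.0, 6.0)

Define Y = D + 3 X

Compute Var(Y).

For independent RVs: Var(aX + bY) = a²Var(X) + b²Var(Y)
Var(X) = 6.25
Var(D) = 8.3333333
Var(Y) = 3²*6.25 + 1²*8.3333333
= 9*6.25 + 1*8.3333333 = 64.583333

64.583333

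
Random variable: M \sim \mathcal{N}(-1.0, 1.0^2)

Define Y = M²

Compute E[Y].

Using E[X²] = Var(X) + (E[X])²:
E[M] = -1
Var(M) = 1.0^2 = 1
E[M²] = 1 + (-1)² = 1 + 1 = 2

2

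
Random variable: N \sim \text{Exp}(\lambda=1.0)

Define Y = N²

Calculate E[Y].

Using E[X²] = Var(X) + (E[X])²:
E[N] = 1
Var(N) = 1/1.0^2 = 1
E[N²] = 1 + 1² = 1 + 1 = 2

2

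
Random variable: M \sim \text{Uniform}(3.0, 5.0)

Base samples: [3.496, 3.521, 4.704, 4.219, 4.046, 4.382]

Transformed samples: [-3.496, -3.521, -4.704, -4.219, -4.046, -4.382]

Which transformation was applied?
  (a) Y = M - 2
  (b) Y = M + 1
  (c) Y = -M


Checking option (c) Y = -M:
  M = 3.496 -> Y = -3.496 ✓
  M = 3.521 -> Y = -3.521 ✓
  M = 4.704 -> Y = -4.704 ✓
All samples match this transformation.

(c) -M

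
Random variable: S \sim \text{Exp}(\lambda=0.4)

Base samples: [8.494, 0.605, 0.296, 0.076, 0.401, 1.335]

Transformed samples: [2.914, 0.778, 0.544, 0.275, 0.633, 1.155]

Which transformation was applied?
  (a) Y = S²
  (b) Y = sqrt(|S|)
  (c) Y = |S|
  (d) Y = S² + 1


Checking option (b) Y = sqrt(|S|):
  S = 8.494 -> Y = 2.914 ✓
  S = 0.605 -> Y = 0.778 ✓
  S = 0.296 -> Y = 0.544 ✓
All samples match this transformation.

(b) sqrt(|S|)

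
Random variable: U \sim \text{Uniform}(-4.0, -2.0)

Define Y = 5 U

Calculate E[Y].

For Y = 5U:
E[Y] = 5 * E[U]
E[U] = (-4 - 2)/2 = -3
E[Y] = 5 * (-3) = -15

-15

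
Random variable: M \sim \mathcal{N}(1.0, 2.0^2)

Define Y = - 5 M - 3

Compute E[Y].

For Y = -5M - 3:
E[Y] = -5 * E[M] - 3
E[M] = 1.0 = 1
E[Y] = -5 * 1 - 3 = -8

-8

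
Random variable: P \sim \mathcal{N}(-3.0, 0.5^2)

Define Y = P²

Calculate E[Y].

Using E[X²] = Var(X) + (E[X])²:
E[P] = -3
Var(P) = 0.5^2 = 0.25
E[P²] = 0.25 + (-3)² = 0.25 + 9 = 9.25

9.25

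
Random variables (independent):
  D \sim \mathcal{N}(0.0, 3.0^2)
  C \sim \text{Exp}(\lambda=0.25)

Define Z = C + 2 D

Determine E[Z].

E[Z] = 2*E[D] + 1*E[C]
E[D] = 0
E[C] = 4
E[Z] = 2*0 + 1*4 = 4

4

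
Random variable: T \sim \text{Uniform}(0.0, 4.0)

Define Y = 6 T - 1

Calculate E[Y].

For Y = 6T - 1:
E[Y] = 6 * E[T] - 1
E[T] = (0 + 4)/2 = 2
E[Y] = 6 * 2 - 1 = 11

11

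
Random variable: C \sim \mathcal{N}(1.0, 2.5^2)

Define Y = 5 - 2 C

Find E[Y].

For Y = -2C + 5:
E[Y] = -2 * E[C] + 5
E[C] = 1.0 = 1
E[Y] = -2 * 1 + 5 = 3

3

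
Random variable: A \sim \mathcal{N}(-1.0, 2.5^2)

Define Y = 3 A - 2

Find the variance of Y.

For Y = aA + b: Var(Y) = a² * Var(A)
Var(A) = 2.5^2 = 6.25
Var(Y) = 3² * 6.25 = 9 * 6.25 = 56.25

56.25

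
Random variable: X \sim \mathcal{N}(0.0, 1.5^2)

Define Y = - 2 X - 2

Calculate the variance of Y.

For Y = aX + b: Var(Y) = a² * Var(X)
Var(X) = 1.5^2 = 2.25
Var(Y) = (-2)² * 2.25 = 4 * 2.25 = 9

9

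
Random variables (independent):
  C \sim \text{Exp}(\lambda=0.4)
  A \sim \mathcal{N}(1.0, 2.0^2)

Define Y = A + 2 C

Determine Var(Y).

For independent RVs: Var(aX + bY) = a²Var(X) + b²Var(Y)
Var(C) = 6.25
Var(A) = 4
Var(Y) = 2²*6.25 + 1²*4
= 4*6.25 + 1*4 = 29

29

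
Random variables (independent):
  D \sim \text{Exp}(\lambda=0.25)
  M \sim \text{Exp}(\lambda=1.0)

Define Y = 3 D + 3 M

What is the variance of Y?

For independent RVs: Var(aX + bY) = a²Var(X) + b²Var(Y)
Var(D) = 16
Var(M) = 1
Var(Y) = 3²*16 + 3²*1
= 9*16 + 9*1 = 153

153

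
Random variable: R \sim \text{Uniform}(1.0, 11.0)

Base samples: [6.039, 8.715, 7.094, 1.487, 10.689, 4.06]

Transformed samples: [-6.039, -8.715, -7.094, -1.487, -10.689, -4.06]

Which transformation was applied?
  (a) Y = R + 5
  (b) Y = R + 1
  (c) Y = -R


Checking option (c) Y = -R:
  R = 6.039 -> Y = -6.039 ✓
  R = 8.715 -> Y = -8.715 ✓
  R = 7.094 -> Y = -7.094 ✓
All samples match this transformation.

(c) -R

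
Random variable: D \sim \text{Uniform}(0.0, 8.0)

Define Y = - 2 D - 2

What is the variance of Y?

For Y = aD + b: Var(Y) = a² * Var(D)
Var(D) = (8 - 0)^2/12 = 5.3333333
Var(Y) = (-2)² * 5.3333333 = 4 * 5.3333333 = 21.333333

21.333333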